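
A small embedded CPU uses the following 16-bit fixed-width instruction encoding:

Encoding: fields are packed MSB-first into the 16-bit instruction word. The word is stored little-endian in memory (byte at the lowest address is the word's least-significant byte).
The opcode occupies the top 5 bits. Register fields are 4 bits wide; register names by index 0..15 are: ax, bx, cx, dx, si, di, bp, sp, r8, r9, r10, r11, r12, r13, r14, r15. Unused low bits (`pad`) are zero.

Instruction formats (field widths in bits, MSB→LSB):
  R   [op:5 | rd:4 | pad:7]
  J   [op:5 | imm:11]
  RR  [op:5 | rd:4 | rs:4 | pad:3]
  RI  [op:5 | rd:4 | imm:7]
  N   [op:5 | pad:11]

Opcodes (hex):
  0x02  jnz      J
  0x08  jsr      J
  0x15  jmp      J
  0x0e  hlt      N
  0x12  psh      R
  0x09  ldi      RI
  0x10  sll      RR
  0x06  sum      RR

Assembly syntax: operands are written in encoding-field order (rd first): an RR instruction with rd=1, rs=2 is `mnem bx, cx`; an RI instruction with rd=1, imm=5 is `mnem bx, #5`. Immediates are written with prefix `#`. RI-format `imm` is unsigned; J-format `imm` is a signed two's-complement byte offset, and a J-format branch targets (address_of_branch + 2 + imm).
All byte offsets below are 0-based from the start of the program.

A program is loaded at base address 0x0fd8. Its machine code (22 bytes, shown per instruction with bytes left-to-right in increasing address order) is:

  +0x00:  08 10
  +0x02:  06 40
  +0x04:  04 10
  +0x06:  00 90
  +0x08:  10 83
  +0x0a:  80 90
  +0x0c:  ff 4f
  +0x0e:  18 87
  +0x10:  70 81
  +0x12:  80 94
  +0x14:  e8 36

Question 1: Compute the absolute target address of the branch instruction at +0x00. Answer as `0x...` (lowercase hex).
0x0fe2

+0x00: 08 10 ⇒ word 0x1008 (little)
  op=0x1008>>11=0x2 ⇒ jnz (J)
  [10:0] imm=8 = #8
  target = base 0x0fd8 + off 0x00 + 2 + imm 8 = 0x0fe2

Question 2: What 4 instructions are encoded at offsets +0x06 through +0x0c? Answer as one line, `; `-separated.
psh ax; sll bp, cx; psh bx; ldi r15, #127

@+06  little-endian(00 90) = 0x9000
  opcode bits[15:11]=0x12: psh/R
  rd: (w>>7)&0xf=0x0 → ax
@+08  little-endian(10 83) = 0x8310
  opcode bits[15:11]=0x10: sll/RR
  rd: (w>>7)&0xf=0x6 → bp
  rs: (w>>3)&0xf=0x2 → cx
@+0a  little-endian(80 90) = 0x9080
  opcode bits[15:11]=0x12: psh/R
  rd: (w>>7)&0xf=0x1 → bx
@+0c  little-endian(ff 4f) = 0x4fff
  opcode bits[15:11]=0x9: ldi/RI
  rd: (w>>7)&0xf=0xf → r15
  imm: (w>>0)&0x7f=0x7f → #127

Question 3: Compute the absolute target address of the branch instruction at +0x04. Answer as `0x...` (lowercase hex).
0x0fe2

@+04  little-endian(04 10) = 0x1004
  top 5b → 0x2 → jnz [J]
  [10:0] imm=4 = #4
  target = base 0x0fd8 + off 0x04 + 2 + imm 4 = 0x0fe2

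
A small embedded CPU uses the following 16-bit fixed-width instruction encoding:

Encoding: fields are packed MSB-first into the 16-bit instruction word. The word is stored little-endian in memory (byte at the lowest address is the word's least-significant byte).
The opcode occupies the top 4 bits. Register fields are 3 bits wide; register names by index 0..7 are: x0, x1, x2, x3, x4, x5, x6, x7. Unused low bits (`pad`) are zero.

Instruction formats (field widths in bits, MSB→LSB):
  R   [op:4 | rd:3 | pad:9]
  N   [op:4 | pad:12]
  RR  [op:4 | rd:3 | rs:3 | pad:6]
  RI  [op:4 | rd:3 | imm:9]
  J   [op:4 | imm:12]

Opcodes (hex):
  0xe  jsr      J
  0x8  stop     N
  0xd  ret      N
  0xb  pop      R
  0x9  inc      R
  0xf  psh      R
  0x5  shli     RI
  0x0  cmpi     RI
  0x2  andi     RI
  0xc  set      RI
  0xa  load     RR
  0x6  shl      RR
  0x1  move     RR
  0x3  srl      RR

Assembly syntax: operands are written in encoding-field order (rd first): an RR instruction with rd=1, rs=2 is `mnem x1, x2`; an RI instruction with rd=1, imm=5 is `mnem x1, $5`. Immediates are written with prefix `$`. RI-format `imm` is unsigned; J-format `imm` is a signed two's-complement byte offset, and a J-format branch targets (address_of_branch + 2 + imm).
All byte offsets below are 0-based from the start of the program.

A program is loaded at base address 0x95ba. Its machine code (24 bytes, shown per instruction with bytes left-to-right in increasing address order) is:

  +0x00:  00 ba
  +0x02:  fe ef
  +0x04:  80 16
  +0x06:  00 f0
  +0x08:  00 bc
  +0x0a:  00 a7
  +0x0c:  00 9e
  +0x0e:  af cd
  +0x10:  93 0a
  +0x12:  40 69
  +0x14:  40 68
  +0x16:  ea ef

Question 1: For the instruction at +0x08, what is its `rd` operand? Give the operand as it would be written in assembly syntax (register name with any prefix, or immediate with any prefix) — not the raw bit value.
+0x08: 00 bc ⇒ word 0xbc00 (little)
  opcode bits[15:12]=0xb: pop/R
  rd: (w>>9)&0x7=0x6 → x6

x6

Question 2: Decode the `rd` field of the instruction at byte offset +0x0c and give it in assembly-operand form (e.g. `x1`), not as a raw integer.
x7

[0c] 00 9e → 0x9e00
  opcode bits[15:12]=0x9: inc/R
  rd@[11:9]=0x7 ⇒ x7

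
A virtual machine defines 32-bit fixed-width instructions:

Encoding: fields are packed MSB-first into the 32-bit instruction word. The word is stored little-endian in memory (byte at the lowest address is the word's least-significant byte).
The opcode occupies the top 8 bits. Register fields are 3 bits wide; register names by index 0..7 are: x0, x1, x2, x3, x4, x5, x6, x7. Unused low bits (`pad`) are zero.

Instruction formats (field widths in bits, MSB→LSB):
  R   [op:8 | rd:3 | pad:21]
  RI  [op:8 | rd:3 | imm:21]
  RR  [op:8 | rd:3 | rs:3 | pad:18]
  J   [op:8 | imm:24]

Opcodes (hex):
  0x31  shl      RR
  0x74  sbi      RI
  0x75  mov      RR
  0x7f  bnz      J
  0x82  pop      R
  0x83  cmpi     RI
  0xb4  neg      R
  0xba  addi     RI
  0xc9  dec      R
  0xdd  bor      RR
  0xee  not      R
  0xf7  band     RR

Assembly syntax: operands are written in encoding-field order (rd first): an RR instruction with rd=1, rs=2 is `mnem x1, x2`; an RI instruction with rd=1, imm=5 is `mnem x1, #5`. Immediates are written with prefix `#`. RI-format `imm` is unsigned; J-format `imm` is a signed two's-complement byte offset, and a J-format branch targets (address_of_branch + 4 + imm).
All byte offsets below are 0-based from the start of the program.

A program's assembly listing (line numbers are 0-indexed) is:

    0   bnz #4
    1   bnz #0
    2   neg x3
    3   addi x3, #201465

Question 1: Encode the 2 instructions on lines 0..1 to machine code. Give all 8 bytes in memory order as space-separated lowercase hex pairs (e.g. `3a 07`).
line 0 (bnz): pack op=0x7f:8|imm=4:24 = 0x7f000004; little→ 04 00 00 7f
line 1 (bnz): pack op=0x7f:8|imm=0:24 = 0x7f000000; little→ 00 00 00 7f

04 00 00 7f 00 00 00 7f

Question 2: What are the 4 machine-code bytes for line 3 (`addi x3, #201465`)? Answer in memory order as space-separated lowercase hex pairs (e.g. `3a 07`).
f9 12 63 ba

line 3 (addi): pack op=0xba:8|rd=3:3|imm=201465:21 = 0xba6312f9; little→ f9 12 63 ba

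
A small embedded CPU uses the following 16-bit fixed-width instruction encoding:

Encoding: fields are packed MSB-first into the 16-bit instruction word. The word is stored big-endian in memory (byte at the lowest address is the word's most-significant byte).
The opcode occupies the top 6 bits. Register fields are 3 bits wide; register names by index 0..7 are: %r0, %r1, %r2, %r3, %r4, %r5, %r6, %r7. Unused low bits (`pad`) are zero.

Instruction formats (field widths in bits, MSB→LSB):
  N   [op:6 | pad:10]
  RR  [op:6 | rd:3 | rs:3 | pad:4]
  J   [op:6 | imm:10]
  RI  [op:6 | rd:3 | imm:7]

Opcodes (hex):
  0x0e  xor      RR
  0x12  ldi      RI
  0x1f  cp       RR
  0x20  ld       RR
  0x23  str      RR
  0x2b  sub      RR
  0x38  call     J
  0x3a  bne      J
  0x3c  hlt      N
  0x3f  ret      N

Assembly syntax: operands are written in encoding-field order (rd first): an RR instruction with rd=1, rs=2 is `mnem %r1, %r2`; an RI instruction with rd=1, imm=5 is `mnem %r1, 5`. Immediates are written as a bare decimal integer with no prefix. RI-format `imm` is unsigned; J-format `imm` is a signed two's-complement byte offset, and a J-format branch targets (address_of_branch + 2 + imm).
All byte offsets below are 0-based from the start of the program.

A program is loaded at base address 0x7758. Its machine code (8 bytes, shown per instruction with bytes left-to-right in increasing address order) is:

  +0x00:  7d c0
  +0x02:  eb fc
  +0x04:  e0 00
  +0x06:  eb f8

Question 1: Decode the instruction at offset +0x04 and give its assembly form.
call 0

off 0x04: read e0 00 as big → 0xe000
  op=0xe000>>10=0x38 ⇒ call (J)
  [9:0] imm=0 = 0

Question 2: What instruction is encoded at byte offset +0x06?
+0x06: eb f8 ⇒ word 0xebf8 (big)
  top 6b → 0x3a → bne [J]
  imm@[9:0]=0x3f8 (s10→-8) ⇒ -8

bne -8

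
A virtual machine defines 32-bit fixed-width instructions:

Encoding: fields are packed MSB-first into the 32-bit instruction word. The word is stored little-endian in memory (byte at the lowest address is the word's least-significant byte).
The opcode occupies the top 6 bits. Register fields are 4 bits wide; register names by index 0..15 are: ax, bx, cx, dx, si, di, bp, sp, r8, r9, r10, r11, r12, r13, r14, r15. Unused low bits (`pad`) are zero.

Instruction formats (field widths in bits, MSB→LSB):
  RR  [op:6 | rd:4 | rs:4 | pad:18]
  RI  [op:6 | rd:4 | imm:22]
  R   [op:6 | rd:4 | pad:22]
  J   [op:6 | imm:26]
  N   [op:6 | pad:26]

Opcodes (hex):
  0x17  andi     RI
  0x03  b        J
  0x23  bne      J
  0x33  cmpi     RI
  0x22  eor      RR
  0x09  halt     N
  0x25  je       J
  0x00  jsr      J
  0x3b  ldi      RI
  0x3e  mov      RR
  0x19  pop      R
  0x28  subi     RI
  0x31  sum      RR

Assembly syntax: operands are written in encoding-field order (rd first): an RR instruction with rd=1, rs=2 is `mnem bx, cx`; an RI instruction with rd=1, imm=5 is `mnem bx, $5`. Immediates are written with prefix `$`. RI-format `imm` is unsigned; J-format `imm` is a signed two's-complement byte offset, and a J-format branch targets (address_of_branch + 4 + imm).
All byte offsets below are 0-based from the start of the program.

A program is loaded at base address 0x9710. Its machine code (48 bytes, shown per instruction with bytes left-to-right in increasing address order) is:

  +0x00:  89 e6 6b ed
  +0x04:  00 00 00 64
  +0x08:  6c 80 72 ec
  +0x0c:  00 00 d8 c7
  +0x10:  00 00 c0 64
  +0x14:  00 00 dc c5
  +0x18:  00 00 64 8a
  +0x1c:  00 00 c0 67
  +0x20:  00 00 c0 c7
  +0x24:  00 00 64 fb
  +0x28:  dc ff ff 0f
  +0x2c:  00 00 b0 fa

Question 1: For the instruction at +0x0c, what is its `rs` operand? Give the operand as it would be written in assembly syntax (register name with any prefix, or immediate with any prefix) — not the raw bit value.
[0c] 00 00 d8 c7 → 0xc7d80000
  top 6b → 0x31 → sum [RR]
  rd: (w>>22)&0xf=0xf → r15
  rs: (w>>18)&0xf=0x6 → bp

bp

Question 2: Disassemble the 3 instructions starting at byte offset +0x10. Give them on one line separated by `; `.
[10] 00 00 c0 64 → 0x64c00000
  op=0x64c00000>>26=0x19 ⇒ pop (R)
  rd@[25:22]=0x3 ⇒ dx
[14] 00 00 dc c5 → 0xc5dc0000
  op=0xc5dc0000>>26=0x31 ⇒ sum (RR)
  rd@[25:22]=0x7 ⇒ sp
  rs@[21:18]=0x7 ⇒ sp
[18] 00 00 64 8a → 0x8a640000
  op=0x8a640000>>26=0x22 ⇒ eor (RR)
  rd@[25:22]=0x9 ⇒ r9
  rs@[21:18]=0x9 ⇒ r9

pop dx; sum sp, sp; eor r9, r9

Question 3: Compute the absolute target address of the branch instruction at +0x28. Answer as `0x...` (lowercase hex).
0x9718

off 0x28: read dc ff ff 0f as little → 0x0fffffdc
  op=0x0fffffdc>>26=0x3 ⇒ b (J)
  [25:0] imm=67108828 (s26→-36) = $-36
  target = base 0x9710 + off 0x28 + 4 + imm -36 = 0x9718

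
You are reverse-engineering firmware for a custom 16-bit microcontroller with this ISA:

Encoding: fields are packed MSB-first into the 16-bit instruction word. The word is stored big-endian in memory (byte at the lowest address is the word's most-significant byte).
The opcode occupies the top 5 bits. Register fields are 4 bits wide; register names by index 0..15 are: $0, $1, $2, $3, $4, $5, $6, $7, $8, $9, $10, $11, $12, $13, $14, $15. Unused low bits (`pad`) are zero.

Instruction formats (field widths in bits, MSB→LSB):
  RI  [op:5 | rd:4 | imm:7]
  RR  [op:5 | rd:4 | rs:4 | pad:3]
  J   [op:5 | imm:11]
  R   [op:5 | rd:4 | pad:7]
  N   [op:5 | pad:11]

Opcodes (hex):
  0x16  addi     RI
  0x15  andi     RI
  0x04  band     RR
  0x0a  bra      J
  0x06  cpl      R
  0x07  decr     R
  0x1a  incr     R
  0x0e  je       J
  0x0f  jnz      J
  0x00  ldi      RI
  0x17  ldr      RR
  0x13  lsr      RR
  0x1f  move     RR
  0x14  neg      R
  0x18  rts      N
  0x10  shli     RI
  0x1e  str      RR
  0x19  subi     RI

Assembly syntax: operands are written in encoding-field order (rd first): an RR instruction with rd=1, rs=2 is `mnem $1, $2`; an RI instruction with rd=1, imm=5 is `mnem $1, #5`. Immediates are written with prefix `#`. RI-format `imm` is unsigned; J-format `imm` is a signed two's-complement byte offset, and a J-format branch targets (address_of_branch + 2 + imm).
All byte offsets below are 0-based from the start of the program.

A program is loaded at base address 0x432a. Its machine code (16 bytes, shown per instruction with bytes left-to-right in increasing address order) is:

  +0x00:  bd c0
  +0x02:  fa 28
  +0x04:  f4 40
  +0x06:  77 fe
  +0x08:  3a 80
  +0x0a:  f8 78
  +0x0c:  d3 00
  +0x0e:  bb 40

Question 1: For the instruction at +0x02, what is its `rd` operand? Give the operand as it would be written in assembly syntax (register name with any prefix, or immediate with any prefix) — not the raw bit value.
$4

off 0x02: read fa 28 as big → 0xfa28
  opcode bits[15:11]=0x1f: move/RR
  [10:7] rd=4 = $4
  [6:3] rs=5 = $5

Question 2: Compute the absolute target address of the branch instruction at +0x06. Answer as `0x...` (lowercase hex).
off 0x06: read 77 fe as big → 0x77fe
  top 5b → 0xe → je [J]
  imm@[10:0]=0x7fe (s11→-2) ⇒ #-2
  target = base 0x432a + off 0x06 + 2 + imm -2 = 0x4330

0x4330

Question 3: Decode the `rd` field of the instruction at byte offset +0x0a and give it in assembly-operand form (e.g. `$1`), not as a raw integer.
+0x0a: f8 78 ⇒ word 0xf878 (big)
  op=0xf878>>11=0x1f ⇒ move (RR)
  [10:7] rd=0 = $0
  [6:3] rs=15 = $15

$0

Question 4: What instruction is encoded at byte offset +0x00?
off 0x00: read bd c0 as big → 0xbdc0
  top 5b → 0x17 → ldr [RR]
  rd@[10:7]=0xb ⇒ $11
  rs@[6:3]=0x8 ⇒ $8

ldr $11, $8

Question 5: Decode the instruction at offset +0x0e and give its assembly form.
@+0e  big-endian(bb 40) = 0xbb40
  top 5b → 0x17 → ldr [RR]
  [10:7] rd=6 = $6
  [6:3] rs=8 = $8

ldr $6, $8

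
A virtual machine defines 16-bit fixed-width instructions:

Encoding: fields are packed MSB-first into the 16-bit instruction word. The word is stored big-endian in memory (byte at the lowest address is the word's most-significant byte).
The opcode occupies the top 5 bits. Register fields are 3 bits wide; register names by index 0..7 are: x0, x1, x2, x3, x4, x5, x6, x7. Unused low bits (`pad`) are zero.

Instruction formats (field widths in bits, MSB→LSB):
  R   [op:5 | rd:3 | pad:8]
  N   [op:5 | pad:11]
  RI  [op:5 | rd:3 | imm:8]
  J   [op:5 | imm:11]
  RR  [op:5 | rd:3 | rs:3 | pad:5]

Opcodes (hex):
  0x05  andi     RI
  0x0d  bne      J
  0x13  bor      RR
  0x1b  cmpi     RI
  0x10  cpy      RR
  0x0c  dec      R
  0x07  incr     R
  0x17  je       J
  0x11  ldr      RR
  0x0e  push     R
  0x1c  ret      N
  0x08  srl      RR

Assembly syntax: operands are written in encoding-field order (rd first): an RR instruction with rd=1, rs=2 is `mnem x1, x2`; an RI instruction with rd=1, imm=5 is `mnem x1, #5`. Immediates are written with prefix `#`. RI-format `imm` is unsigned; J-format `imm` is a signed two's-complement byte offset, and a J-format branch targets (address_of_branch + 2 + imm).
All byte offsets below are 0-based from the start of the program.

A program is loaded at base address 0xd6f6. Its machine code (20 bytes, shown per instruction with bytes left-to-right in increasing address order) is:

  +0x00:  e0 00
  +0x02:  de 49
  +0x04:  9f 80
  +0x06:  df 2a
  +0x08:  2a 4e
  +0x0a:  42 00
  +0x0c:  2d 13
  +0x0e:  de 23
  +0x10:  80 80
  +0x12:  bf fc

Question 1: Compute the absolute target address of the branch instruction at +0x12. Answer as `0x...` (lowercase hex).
0xd706

[12] bf fc → 0xbffc
  opcode bits[15:11]=0x17: je/J
  imm@[10:0]=0x7fc (s11→-4) ⇒ #-4
  target = base 0xd6f6 + off 0x12 + 2 + imm -4 = 0xd706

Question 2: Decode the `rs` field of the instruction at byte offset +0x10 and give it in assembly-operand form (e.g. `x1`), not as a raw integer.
x4

off 0x10: read 80 80 as big → 0x8080
  top 5b → 0x10 → cpy [RR]
  [10:8] rd=0 = x0
  [7:5] rs=4 = x4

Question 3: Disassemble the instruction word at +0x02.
+0x02: de 49 ⇒ word 0xde49 (big)
  op=0xde49>>11=0x1b ⇒ cmpi (RI)
  rd@[10:8]=0x6 ⇒ x6
  imm@[7:0]=0x49 ⇒ #73

cmpi x6, #73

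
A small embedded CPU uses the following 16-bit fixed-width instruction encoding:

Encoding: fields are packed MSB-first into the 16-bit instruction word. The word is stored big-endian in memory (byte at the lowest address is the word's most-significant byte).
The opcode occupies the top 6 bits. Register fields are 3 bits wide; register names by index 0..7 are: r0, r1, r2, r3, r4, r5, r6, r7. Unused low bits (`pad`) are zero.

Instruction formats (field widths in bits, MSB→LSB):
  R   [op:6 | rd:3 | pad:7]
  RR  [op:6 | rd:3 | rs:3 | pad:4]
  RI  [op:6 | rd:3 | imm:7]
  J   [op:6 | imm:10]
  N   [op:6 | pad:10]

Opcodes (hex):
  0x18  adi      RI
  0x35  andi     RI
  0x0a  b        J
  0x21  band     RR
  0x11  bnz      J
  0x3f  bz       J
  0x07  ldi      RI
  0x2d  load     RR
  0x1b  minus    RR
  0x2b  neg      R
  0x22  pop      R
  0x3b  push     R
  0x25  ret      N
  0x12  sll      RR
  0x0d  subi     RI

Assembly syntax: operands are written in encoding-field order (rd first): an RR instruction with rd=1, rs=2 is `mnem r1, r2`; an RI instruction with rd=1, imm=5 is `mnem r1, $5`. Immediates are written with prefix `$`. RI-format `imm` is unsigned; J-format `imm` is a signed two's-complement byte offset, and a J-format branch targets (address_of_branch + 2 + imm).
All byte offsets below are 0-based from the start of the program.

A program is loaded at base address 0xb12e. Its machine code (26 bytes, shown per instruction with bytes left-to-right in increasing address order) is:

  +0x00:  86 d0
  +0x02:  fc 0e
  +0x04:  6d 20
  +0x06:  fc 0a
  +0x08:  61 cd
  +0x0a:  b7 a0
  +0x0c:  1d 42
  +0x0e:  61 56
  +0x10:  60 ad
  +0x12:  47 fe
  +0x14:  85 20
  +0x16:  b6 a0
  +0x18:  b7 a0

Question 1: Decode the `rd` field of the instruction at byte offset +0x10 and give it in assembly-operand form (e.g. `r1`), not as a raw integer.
r1

off 0x10: read 60 ad as big → 0x60ad
  top 6b → 0x18 → adi [RI]
  rd: (w>>7)&0x7=0x1 → r1
  imm: (w>>0)&0x7f=0x2d → $45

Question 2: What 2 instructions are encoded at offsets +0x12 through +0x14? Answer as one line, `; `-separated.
[12] 47 fe → 0x47fe
  op=0x47fe>>10=0x11 ⇒ bnz (J)
  imm: (w>>0)&0x3ff=0x3fe (s10→-2) → $-2
[14] 85 20 → 0x8520
  op=0x8520>>10=0x21 ⇒ band (RR)
  rd: (w>>7)&0x7=0x2 → r2
  rs: (w>>4)&0x7=0x2 → r2

bnz $-2; band r2, r2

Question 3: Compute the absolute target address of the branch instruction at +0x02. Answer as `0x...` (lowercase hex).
@+02  big-endian(fc 0e) = 0xfc0e
  top 6b → 0x3f → bz [J]
  [9:0] imm=14 = $14
  target = base 0xb12e + off 0x02 + 2 + imm 14 = 0xb140

0xb140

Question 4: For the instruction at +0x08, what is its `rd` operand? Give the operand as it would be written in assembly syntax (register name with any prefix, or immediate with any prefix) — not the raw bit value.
@+08  big-endian(61 cd) = 0x61cd
  op=0x61cd>>10=0x18 ⇒ adi (RI)
  rd: (w>>7)&0x7=0x3 → r3
  imm: (w>>0)&0x7f=0x4d → $77

r3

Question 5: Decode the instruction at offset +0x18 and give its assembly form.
@+18  big-endian(b7 a0) = 0xb7a0
  op=0xb7a0>>10=0x2d ⇒ load (RR)
  rd@[9:7]=0x7 ⇒ r7
  rs@[6:4]=0x2 ⇒ r2

load r7, r2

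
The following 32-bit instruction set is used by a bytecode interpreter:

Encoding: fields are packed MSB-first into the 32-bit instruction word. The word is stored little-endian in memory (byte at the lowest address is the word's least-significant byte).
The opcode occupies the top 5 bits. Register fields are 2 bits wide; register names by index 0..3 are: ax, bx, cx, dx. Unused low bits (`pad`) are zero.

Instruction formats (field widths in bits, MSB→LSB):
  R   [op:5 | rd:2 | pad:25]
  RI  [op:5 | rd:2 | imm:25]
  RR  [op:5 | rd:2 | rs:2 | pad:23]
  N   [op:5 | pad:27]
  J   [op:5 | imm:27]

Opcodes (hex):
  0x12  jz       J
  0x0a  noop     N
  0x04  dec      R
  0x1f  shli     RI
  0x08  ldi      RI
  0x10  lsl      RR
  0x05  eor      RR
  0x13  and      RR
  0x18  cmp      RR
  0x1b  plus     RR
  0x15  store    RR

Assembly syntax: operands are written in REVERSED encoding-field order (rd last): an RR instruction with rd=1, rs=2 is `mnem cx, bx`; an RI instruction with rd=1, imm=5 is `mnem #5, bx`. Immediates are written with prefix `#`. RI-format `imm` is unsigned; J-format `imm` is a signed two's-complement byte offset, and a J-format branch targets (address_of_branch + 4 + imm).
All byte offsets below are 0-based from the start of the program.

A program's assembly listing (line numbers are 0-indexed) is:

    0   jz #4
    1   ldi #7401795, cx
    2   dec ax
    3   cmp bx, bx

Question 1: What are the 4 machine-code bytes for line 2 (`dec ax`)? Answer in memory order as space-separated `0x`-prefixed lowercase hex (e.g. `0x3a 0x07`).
line 2 (dec): pack op=0x4:5|rd=0:2|pad=0:25 = 0x20000000; little→ 00 00 00 20

0x00 0x00 0x00 0x20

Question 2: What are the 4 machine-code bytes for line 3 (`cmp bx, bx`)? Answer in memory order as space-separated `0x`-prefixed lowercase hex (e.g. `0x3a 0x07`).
0x00 0x00 0x80 0xc2

3. cmp fields op=0x18:5|rd=1:2|rs=1:2|pad=0:23 → word c2800000h → 00 00 80 c2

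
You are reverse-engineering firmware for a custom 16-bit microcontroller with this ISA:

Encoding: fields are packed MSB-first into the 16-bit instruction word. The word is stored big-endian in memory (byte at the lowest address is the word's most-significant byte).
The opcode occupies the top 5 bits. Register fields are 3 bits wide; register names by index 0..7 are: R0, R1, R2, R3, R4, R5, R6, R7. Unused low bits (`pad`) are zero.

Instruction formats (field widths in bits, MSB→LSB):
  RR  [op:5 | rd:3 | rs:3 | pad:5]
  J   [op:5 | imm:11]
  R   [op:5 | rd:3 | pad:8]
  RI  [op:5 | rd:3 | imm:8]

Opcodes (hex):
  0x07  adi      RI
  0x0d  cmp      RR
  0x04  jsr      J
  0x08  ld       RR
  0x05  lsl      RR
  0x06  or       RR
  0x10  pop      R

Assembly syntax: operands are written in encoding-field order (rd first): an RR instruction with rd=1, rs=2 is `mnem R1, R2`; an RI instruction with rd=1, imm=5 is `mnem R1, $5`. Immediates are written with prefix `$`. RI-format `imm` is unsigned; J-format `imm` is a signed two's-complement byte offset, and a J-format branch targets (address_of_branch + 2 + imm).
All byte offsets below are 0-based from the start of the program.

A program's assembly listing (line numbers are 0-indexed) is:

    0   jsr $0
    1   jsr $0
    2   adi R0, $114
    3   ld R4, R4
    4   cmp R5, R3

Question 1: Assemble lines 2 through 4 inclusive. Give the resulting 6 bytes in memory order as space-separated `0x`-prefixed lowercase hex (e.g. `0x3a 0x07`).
2. adi fields op=0x7:5|rd=0:3|imm=114:8 → word 3872h → 38 72
3. ld fields op=0x8:5|rd=4:3|rs=4:3|pad=0:5 → word 4480h → 44 80
4. cmp fields op=0xd:5|rd=5:3|rs=3:3|pad=0:5 → word 6d60h → 6d 60

0x38 0x72 0x44 0x80 0x6d 0x60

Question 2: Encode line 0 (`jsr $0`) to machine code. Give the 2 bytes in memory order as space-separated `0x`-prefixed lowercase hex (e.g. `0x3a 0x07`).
0x20 0x00

L0: jsr op=0x4:5|imm=0:11 ⇒ 0x2000 ⇒ big 20 00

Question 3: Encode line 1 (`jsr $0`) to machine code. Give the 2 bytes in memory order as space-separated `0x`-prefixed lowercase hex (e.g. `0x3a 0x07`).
0x20 0x00

1. jsr fields op=0x4:5|imm=0:11 → word 2000h → 20 00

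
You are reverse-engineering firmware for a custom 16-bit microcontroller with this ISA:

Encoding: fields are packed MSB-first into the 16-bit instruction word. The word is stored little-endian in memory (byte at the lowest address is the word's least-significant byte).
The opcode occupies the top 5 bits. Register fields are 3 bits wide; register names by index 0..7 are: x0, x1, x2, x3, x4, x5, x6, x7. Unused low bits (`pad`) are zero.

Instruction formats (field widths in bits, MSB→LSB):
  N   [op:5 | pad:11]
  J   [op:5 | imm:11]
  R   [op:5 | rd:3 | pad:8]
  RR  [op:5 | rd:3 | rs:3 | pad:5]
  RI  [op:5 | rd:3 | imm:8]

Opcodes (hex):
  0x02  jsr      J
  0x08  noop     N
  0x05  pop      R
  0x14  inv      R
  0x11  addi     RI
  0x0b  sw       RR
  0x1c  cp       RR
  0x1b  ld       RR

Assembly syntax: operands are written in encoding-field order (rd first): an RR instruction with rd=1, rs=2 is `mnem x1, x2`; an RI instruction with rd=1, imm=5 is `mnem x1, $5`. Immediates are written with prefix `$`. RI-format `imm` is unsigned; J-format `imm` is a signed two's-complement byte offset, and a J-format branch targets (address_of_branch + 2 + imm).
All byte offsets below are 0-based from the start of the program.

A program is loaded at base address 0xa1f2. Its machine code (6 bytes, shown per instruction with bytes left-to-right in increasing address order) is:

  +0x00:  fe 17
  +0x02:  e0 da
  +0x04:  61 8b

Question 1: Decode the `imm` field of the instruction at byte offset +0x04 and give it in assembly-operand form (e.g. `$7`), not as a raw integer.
$97

+0x04: 61 8b ⇒ word 0x8b61 (little)
  op=0x8b61>>11=0x11 ⇒ addi (RI)
  rd@[10:8]=0x3 ⇒ x3
  imm@[7:0]=0x61 ⇒ $97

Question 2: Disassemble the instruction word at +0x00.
off 0x00: read fe 17 as little → 0x17fe
  op=0x17fe>>11=0x2 ⇒ jsr (J)
  imm@[10:0]=0x7fe (s11→-2) ⇒ $-2

jsr $-2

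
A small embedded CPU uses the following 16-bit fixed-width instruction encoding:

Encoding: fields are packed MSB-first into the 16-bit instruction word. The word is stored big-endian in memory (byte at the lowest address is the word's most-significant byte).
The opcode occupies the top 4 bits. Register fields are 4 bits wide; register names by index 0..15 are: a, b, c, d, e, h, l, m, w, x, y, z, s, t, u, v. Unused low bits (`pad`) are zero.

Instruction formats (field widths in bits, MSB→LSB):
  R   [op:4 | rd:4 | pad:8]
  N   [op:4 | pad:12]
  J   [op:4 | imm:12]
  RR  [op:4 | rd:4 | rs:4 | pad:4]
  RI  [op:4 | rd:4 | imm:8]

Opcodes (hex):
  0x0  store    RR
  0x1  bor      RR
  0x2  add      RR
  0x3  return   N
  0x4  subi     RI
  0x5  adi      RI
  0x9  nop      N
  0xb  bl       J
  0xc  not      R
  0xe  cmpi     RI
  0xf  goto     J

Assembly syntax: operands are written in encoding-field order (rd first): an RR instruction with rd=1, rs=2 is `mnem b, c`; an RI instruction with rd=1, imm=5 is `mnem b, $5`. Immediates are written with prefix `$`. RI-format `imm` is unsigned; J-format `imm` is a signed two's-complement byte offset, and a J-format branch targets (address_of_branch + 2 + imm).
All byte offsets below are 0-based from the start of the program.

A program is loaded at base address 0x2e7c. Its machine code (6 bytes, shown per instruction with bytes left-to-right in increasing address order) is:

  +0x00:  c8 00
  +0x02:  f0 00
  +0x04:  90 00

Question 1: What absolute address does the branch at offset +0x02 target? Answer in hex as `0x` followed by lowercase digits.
[02] f0 00 → 0xf000
  opcode bits[15:12]=0xf: goto/J
  imm@[11:0]=0x0 ⇒ $0
  target = base 0x2e7c + off 0x02 + 2 + imm 0 = 0x2e80

0x2e80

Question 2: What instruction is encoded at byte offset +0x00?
+0x00: c8 00 ⇒ word 0xc800 (big)
  op=0xc800>>12=0xc ⇒ not (R)
  rd@[11:8]=0x8 ⇒ w

not w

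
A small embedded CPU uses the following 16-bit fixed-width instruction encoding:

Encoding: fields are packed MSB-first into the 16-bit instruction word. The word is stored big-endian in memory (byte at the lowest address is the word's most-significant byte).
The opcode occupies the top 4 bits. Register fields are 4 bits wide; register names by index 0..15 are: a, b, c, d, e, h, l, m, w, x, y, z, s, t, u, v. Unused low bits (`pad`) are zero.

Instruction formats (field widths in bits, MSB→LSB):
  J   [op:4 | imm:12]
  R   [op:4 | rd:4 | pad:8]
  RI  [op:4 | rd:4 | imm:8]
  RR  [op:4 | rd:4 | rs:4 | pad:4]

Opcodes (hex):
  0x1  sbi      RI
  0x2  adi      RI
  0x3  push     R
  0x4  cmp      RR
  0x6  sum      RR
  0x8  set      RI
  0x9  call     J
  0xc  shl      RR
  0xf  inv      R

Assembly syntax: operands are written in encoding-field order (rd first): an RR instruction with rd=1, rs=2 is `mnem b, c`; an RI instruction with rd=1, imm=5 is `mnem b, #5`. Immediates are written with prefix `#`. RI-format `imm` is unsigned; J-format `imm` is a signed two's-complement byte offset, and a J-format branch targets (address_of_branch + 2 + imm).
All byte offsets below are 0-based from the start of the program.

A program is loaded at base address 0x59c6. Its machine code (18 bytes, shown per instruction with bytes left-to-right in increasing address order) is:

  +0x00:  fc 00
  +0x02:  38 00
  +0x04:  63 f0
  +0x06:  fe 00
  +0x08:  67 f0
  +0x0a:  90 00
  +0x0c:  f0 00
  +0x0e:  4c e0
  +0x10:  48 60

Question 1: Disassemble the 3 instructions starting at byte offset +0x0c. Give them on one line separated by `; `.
inv a; cmp s, u; cmp w, l

[0c] f0 00 → 0xf000
  op=0xf000>>12=0xf ⇒ inv (R)
  rd: (w>>8)&0xf=0x0 → a
[0e] 4c e0 → 0x4ce0
  op=0x4ce0>>12=0x4 ⇒ cmp (RR)
  rd: (w>>8)&0xf=0xc → s
  rs: (w>>4)&0xf=0xe → u
[10] 48 60 → 0x4860
  op=0x4860>>12=0x4 ⇒ cmp (RR)
  rd: (w>>8)&0xf=0x8 → w
  rs: (w>>4)&0xf=0x6 → l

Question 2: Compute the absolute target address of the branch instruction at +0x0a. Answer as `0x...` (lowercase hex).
0x59d2

off 0x0a: read 90 00 as big → 0x9000
  opcode bits[15:12]=0x9: call/J
  imm@[11:0]=0x0 ⇒ #0
  target = base 0x59c6 + off 0x0a + 2 + imm 0 = 0x59d2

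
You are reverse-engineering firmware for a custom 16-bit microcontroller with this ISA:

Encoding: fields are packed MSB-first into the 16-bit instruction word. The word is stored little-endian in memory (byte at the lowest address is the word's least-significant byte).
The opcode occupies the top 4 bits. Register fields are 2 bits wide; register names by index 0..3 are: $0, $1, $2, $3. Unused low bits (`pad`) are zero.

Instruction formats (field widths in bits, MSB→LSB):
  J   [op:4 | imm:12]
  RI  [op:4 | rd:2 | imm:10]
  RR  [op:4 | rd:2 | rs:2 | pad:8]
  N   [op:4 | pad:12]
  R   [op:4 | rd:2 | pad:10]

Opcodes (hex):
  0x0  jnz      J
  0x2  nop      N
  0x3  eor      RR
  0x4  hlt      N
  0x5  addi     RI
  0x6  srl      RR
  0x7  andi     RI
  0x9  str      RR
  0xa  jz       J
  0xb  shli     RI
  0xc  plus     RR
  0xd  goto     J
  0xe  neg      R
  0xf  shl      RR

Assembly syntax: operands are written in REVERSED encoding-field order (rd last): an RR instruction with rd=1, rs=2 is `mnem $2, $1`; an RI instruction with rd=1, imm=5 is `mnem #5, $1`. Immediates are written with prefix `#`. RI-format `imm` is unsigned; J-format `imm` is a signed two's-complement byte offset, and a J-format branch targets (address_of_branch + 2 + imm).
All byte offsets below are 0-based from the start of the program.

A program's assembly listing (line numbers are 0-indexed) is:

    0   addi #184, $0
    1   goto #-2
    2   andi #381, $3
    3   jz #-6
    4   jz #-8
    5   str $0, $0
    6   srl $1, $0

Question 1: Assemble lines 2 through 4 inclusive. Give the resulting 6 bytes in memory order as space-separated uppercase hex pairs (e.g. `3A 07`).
2. andi fields op=0x7:4|rd=3:2|imm=381:10 → word 7d7dh → 7d 7d
3. jz fields op=0xa:4|imm=-6:12 → word affah → fa af
4. jz fields op=0xa:4|imm=-8:12 → word aff8h → f8 af

7D 7D FA AF F8 AF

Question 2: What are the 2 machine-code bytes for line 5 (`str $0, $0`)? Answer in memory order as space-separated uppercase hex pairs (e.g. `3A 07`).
00 90

line 5 (str): pack op=0x9:4|rd=0:2|rs=0:2|pad=0:8 = 0x9000; little→ 00 90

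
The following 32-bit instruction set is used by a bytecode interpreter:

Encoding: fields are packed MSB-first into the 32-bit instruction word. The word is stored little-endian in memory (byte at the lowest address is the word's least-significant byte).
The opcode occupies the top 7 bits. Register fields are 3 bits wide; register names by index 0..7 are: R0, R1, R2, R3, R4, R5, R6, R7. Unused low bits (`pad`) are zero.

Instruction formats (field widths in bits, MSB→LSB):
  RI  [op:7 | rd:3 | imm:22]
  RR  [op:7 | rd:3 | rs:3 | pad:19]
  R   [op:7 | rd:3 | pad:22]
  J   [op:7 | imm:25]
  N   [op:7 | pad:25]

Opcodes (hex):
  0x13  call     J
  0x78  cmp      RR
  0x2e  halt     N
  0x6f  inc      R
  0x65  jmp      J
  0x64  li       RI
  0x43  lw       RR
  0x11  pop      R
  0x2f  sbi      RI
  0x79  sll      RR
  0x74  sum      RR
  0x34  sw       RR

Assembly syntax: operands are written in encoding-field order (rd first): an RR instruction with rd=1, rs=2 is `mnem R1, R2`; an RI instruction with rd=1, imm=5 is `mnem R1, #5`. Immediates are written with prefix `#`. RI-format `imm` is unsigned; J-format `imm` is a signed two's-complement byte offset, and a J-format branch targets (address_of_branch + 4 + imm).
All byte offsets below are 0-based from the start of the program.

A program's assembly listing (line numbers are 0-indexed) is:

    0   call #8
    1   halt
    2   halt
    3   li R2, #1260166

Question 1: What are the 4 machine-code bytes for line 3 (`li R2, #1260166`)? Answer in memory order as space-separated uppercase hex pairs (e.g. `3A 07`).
3. li fields op=0x64:7|rd=2:3|imm=1260166:22 → word c8933a86h → 86 3a 93 c8

86 3A 93 C8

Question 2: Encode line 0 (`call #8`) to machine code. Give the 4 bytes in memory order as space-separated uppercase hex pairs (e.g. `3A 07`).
08 00 00 26

line 0 (call): pack op=0x13:7|imm=8:25 = 0x26000008; little→ 08 00 00 26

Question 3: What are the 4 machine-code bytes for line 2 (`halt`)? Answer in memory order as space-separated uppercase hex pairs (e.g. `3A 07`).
L2: halt op=0x2e:7|pad=0:25 ⇒ 0x5c000000 ⇒ little 00 00 00 5c

00 00 00 5C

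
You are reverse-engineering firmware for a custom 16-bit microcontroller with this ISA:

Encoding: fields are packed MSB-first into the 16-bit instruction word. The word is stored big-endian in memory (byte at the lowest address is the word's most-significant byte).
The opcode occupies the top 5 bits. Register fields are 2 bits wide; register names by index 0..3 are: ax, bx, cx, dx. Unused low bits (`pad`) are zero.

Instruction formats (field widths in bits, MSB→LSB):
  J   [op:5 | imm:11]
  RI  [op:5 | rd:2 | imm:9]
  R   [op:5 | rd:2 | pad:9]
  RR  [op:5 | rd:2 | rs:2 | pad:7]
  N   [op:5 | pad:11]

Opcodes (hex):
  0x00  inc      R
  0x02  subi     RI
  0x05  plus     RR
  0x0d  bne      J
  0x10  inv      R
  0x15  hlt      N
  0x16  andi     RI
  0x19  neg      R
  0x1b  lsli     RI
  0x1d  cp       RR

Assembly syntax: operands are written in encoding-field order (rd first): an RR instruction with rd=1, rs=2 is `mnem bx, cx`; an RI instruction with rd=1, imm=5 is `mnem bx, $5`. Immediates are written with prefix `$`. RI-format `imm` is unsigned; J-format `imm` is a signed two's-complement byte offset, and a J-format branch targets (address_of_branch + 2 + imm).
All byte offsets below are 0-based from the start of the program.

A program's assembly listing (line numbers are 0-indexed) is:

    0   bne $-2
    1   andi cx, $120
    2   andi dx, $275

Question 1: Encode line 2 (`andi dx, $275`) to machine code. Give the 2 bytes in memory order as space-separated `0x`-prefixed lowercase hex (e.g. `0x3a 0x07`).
L2: andi op=0x16:5|rd=3:2|imm=275:9 ⇒ 0xb713 ⇒ big b7 13

0xb7 0x13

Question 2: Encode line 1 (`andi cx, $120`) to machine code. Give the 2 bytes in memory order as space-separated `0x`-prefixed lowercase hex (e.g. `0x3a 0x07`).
1. andi fields op=0x16:5|rd=2:2|imm=120:9 → word b478h → b4 78

0xb4 0x78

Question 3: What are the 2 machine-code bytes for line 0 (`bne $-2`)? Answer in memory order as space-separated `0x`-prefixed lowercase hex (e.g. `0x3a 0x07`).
line 0 (bne): pack op=0xd:5|imm=-2:11 = 0x6ffe; big→ 6f fe

0x6f 0xfe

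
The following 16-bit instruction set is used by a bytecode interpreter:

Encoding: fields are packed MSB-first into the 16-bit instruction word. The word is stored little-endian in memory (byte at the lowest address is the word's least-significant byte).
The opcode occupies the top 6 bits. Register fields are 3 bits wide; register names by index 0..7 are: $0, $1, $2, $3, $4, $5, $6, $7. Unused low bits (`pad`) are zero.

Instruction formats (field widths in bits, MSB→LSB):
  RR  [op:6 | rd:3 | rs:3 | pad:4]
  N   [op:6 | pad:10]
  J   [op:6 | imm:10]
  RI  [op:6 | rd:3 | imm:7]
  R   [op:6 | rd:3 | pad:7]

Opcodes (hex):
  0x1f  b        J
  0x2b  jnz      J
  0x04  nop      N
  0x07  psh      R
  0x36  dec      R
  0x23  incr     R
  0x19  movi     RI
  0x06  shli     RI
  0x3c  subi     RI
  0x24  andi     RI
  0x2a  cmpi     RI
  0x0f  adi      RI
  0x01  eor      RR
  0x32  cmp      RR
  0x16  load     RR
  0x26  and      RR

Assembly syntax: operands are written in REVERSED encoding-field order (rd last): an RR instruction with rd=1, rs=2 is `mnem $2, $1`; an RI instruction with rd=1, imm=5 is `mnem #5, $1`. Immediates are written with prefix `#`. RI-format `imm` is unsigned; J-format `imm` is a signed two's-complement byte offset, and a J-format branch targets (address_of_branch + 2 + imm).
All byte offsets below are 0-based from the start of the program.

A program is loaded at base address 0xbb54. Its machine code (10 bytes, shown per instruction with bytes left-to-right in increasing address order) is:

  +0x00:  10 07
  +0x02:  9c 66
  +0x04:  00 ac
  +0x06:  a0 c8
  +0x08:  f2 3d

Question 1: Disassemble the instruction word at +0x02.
off 0x02: read 9c 66 as little → 0x669c
  op=0x669c>>10=0x19 ⇒ movi (RI)
  rd@[9:7]=0x5 ⇒ $5
  imm@[6:0]=0x1c ⇒ #28

movi #28, $5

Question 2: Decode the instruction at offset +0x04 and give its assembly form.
+0x04: 00 ac ⇒ word 0xac00 (little)
  top 6b → 0x2b → jnz [J]
  [9:0] imm=0 = #0

jnz #0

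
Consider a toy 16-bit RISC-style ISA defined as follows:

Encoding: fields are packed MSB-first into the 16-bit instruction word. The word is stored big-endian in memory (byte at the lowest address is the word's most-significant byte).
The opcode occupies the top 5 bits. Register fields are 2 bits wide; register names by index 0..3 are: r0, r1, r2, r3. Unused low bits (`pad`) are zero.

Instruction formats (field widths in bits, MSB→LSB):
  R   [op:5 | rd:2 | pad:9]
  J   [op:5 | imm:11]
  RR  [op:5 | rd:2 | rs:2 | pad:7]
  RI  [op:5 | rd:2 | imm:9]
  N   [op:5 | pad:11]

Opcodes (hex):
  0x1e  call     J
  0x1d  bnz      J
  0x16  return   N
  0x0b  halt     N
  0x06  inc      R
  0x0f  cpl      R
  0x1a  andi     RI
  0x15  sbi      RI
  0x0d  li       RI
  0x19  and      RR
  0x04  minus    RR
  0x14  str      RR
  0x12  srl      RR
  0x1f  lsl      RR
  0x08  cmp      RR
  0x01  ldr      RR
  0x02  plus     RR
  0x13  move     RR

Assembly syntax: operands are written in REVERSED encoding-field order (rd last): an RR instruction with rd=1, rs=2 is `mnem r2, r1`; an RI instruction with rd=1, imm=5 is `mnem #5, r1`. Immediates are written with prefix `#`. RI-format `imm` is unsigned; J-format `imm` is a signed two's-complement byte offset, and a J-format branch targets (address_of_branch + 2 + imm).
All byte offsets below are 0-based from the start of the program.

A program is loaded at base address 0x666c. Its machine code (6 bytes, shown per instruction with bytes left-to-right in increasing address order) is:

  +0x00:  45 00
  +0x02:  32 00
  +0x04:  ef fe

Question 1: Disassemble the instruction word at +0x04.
bnz #-2

off 0x04: read ef fe as big → 0xeffe
  opcode bits[15:11]=0x1d: bnz/J
  imm: (w>>0)&0x7ff=0x7fe (s11→-2) → #-2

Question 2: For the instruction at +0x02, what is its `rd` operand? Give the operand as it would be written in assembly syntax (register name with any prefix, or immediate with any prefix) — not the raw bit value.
r1

off 0x02: read 32 00 as big → 0x3200
  top 5b → 0x6 → inc [R]
  rd@[10:9]=0x1 ⇒ r1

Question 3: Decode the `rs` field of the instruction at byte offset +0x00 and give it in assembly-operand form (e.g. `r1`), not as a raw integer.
r2

@+00  big-endian(45 00) = 0x4500
  opcode bits[15:11]=0x8: cmp/RR
  rd@[10:9]=0x2 ⇒ r2
  rs@[8:7]=0x2 ⇒ r2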